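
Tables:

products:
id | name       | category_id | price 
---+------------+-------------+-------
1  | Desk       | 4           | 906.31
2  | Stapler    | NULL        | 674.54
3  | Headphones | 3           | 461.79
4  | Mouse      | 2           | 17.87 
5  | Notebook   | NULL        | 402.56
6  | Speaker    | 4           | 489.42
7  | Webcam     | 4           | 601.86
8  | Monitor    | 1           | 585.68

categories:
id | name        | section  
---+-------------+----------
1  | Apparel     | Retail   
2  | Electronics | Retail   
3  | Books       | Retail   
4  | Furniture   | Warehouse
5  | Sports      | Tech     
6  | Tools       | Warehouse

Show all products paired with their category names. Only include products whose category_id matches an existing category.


INNER JOIN keeps only products rows whose category_id matches an id in categories. Walk through each product:
  - product 1 (Desk): category_id=4 -> matches Furniture
  - product 2 (Stapler): category_id=NULL, no match -> dropped
  - product 3 (Headphones): category_id=3 -> matches Books
  - product 4 (Mouse): category_id=2 -> matches Electronics
  - product 5 (Notebook): category_id=NULL, no match -> dropped
  - product 6 (Speaker): category_id=4 -> matches Furniture
  - product 7 (Webcam): category_id=4 -> matches Furniture
  - product 8 (Monitor): category_id=1 -> matches Apparel
So 2 of 8 rows are dropped.

SQL:
SELECT a.name, b.name AS category
FROM products a
INNER JOIN categories b ON a.category_id = b.id

Result:
name       | category   
-----------+------------
Desk       | Furniture  
Headphones | Books      
Mouse      | Electronics
Speaker    | Furniture  
Webcam     | Furniture  
Monitor    | Apparel    


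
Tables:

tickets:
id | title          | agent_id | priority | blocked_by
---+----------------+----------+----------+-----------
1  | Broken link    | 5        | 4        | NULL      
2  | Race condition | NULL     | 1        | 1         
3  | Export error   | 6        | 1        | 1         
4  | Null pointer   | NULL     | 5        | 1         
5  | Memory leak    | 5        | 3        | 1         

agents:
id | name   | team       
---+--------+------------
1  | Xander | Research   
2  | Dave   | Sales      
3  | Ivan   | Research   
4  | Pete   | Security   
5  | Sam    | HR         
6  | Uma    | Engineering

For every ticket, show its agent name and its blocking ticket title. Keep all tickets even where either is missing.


Two LEFT JOINs from the same base table tickets: one to agents via agent_id, one to tickets itself via blocked_by. Both are LEFT so every ticket is preserved.
Match against agents:
  - ticket 1 (Broken link): agent_id=5 -> matches Sam
  - ticket 2 (Race condition): agent_id=NULL, no match -> kept with NULL
  - ticket 3 (Export error): agent_id=6 -> matches Uma
  - ticket 4 (Null pointer): agent_id=NULL, no match -> kept with NULL
  - ticket 5 (Memory leak): agent_id=5 -> matches Sam
Match against tickets (self):
  - ticket 1 (Broken link): blocked_by=NULL -> NULL
  - ticket 2 (Race condition): blocked_by=1 -> Broken link
  - ticket 3 (Export error): blocked_by=1 -> Broken link
  - ticket 4 (Null pointer): blocked_by=1 -> Broken link
  - ticket 5 (Memory leak): blocked_by=1 -> Broken link

SQL:
SELECT a.title, b.name AS agent, c.title AS blocked_by
FROM tickets a
LEFT JOIN agents b ON a.agent_id = b.id
LEFT JOIN tickets c ON a.blocked_by = c.id

Result:
title          | agent | blocked_by 
---------------+-------+------------
Broken link    | Sam   | NULL       
Race condition | NULL  | Broken link
Export error   | Uma   | Broken link
Null pointer   | NULL  | Broken link
Memory leak    | Sam   | Broken link


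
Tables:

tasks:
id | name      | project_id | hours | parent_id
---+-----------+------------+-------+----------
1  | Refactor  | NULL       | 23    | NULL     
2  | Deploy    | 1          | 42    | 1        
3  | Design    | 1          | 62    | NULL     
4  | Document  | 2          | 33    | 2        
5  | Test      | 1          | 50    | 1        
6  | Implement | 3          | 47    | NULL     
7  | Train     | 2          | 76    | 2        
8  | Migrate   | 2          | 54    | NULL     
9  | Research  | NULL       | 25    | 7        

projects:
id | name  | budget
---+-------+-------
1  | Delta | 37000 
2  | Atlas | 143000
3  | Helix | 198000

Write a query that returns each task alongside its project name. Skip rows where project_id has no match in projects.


INNER JOIN keeps only tasks rows whose project_id matches an id in projects. Walk through each task:
  - task 1 (Refactor): project_id=NULL, no match -> dropped
  - task 2 (Deploy): project_id=1 -> matches Delta
  - task 3 (Design): project_id=1 -> matches Delta
  - task 4 (Document): project_id=2 -> matches Atlas
  - task 5 (Test): project_id=1 -> matches Delta
  - task 6 (Implement): project_id=3 -> matches Helix
  - task 7 (Train): project_id=2 -> matches Atlas
  - task 8 (Migrate): project_id=2 -> matches Atlas
  - task 9 (Research): project_id=NULL, no match -> dropped
So 2 of 9 rows are dropped.

SQL:
SELECT a.name, b.name AS project
FROM tasks a
INNER JOIN projects b ON a.project_id = b.id

Result:
name      | project
----------+--------
Deploy    | Delta  
Design    | Delta  
Document  | Atlas  
Test      | Delta  
Implement | Helix  
Train     | Atlas  
Migrate   | Atlas  


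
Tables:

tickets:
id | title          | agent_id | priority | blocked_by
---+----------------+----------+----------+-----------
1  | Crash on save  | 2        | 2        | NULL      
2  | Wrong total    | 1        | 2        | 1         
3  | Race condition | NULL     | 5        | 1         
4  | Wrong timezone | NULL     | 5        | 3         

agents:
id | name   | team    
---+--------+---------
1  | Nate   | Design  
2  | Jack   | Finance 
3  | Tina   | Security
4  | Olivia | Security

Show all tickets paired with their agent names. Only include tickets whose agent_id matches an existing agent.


INNER JOIN keeps only tickets rows whose agent_id matches an id in agents. Walk through each ticket:
  - ticket 1 (Crash on save): agent_id=2 -> matches Jack
  - ticket 2 (Wrong total): agent_id=1 -> matches Nate
  - ticket 3 (Race condition): agent_id=NULL, no match -> dropped
  - ticket 4 (Wrong timezone): agent_id=NULL, no match -> dropped
So 2 of 4 rows are dropped.

SQL:
SELECT a.title, b.name AS agent
FROM tickets a
INNER JOIN agents b ON a.agent_id = b.id

Result:
title         | agent
--------------+------
Crash on save | Jack 
Wrong total   | Nate 


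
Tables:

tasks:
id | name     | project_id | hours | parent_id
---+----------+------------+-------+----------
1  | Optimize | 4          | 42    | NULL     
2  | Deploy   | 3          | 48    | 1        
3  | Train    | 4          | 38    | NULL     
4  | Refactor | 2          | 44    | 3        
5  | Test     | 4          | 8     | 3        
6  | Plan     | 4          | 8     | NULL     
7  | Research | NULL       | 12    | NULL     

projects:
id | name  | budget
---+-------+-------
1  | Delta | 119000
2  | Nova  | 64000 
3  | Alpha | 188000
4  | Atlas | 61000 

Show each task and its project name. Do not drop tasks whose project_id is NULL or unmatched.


LEFT JOIN keeps every row from tasks (the left table); where project_id has no match in projects, the project columns become NULL. Walk through each task:
  - task 1 (Optimize): project_id=4 -> matches Atlas
  - task 2 (Deploy): project_id=3 -> matches Alpha
  - task 3 (Train): project_id=4 -> matches Atlas
  - task 4 (Refactor): project_id=2 -> matches Nova
  - task 5 (Test): project_id=4 -> matches Atlas
  - task 6 (Plan): project_id=4 -> matches Atlas
  - task 7 (Research): project_id=NULL, no match -> kept with NULL
All 7 rows appear; 1 has NULL project.

SQL:
SELECT a.name, b.name AS project
FROM tasks a
LEFT JOIN projects b ON a.project_id = b.id

Result:
name     | project
---------+--------
Optimize | Atlas  
Deploy   | Alpha  
Train    | Atlas  
Refactor | Nova   
Test     | Atlas  
Plan     | Atlas  
Research | NULL   


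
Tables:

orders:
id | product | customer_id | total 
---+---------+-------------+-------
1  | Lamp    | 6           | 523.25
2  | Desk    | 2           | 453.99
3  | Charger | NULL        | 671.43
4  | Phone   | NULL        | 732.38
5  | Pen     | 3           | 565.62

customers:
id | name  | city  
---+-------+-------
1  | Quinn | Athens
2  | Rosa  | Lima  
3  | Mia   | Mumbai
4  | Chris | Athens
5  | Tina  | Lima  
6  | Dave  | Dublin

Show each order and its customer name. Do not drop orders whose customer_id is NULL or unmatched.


LEFT JOIN keeps every row from orders (the left table); where customer_id has no match in customers, the customer columns become NULL. Walk through each order:
  - order 1 (Lamp): customer_id=6 -> matches Dave
  - order 2 (Desk): customer_id=2 -> matches Rosa
  - order 3 (Charger): customer_id=NULL, no match -> kept with NULL
  - order 4 (Phone): customer_id=NULL, no match -> kept with NULL
  - order 5 (Pen): customer_id=3 -> matches Mia
All 5 rows appear; 2 have NULL customer.

SQL:
SELECT a.product, b.name AS customer
FROM orders a
LEFT JOIN customers b ON a.customer_id = b.id

Result:
product | customer
--------+---------
Lamp    | Dave    
Desk    | Rosa    
Charger | NULL    
Phone   | NULL    
Pen     | Mia     


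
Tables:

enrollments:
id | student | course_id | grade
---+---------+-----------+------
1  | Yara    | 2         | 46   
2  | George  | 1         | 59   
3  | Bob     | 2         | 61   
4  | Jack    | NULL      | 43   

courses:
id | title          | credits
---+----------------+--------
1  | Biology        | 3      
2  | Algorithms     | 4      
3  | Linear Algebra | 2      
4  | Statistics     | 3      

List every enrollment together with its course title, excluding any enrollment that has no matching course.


INNER JOIN keeps only enrollments rows whose course_id matches an id in courses. Walk through each enrollment:
  - enrollment 1 (Yara): course_id=2 -> matches Algorithms
  - enrollment 2 (George): course_id=1 -> matches Biology
  - enrollment 3 (Bob): course_id=2 -> matches Algorithms
  - enrollment 4 (Jack): course_id=NULL, no match -> dropped
So 1 of 4 rows is dropped.

SQL:
SELECT a.student, b.title AS course
FROM enrollments a
INNER JOIN courses b ON a.course_id = b.id

Result:
student | course    
--------+-----------
Yara    | Algorithms
George  | Biology   
Bob     | Algorithms


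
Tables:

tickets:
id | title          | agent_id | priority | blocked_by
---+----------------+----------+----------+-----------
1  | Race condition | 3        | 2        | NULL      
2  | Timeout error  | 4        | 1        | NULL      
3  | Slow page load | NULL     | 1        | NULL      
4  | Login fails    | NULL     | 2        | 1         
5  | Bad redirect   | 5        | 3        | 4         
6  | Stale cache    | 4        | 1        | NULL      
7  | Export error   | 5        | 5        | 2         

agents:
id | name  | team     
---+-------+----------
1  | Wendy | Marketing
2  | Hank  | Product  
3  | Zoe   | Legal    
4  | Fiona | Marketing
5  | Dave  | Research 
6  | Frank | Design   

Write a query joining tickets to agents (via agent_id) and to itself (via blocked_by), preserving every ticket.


Two LEFT JOINs from the same base table tickets: one to agents via agent_id, one to tickets itself via blocked_by. Both are LEFT so every ticket is preserved.
Match against agents:
  - ticket 1 (Race condition): agent_id=3 -> matches Zoe
  - ticket 2 (Timeout error): agent_id=4 -> matches Fiona
  - ticket 3 (Slow page load): agent_id=NULL, no match -> kept with NULL
  - ticket 4 (Login fails): agent_id=NULL, no match -> kept with NULL
  - ticket 5 (Bad redirect): agent_id=5 -> matches Dave
  - ticket 6 (Stale cache): agent_id=4 -> matches Fiona
  - ticket 7 (Export error): agent_id=5 -> matches Dave
Match against tickets (self):
  - ticket 1 (Race condition): blocked_by=NULL -> NULL
  - ticket 2 (Timeout error): blocked_by=NULL -> NULL
  - ticket 3 (Slow page load): blocked_by=NULL -> NULL
  - ticket 4 (Login fails): blocked_by=1 -> Race condition
  - ticket 5 (Bad redirect): blocked_by=4 -> Login fails
  - ticket 6 (Stale cache): blocked_by=NULL -> NULL
  - ticket 7 (Export error): blocked_by=2 -> Timeout error

SQL:
SELECT a.title, b.name AS agent, c.title AS blocked_by
FROM tickets a
LEFT JOIN agents b ON a.agent_id = b.id
LEFT JOIN tickets c ON a.blocked_by = c.id

Result:
title          | agent | blocked_by    
---------------+-------+---------------
Race condition | Zoe   | NULL          
Timeout error  | Fiona | NULL          
Slow page load | NULL  | NULL          
Login fails    | NULL  | Race condition
Bad redirect   | Dave  | Login fails   
Stale cache    | Fiona | NULL          
Export error   | Dave  | Timeout error 


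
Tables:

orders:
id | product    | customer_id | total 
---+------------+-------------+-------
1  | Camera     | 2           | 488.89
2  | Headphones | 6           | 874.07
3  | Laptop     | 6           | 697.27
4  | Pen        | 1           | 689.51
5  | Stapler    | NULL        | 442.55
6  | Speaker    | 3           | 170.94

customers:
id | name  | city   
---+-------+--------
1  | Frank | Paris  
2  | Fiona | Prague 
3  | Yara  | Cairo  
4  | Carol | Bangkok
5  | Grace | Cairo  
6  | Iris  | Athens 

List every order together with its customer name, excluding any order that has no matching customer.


INNER JOIN keeps only orders rows whose customer_id matches an id in customers. Walk through each order:
  - order 1 (Camera): customer_id=2 -> matches Fiona
  - order 2 (Headphones): customer_id=6 -> matches Iris
  - order 3 (Laptop): customer_id=6 -> matches Iris
  - order 4 (Pen): customer_id=1 -> matches Frank
  - order 5 (Stapler): customer_id=NULL, no match -> dropped
  - order 6 (Speaker): customer_id=3 -> matches Yara
So 1 of 6 rows is dropped.

SQL:
SELECT a.product, b.name AS customer
FROM orders a
INNER JOIN customers b ON a.customer_id = b.id

Result:
product    | customer
-----------+---------
Camera     | Fiona   
Headphones | Iris    
Laptop     | Iris    
Pen        | Frank   
Speaker    | Yara    


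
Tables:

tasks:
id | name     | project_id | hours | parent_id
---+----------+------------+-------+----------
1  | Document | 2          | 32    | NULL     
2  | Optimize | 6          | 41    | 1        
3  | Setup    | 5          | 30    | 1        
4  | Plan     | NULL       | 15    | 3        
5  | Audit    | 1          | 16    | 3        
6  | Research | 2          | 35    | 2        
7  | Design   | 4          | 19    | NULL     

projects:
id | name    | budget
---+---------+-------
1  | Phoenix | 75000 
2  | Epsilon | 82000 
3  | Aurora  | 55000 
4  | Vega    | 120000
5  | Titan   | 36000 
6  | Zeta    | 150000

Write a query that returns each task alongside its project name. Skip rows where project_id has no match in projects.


INNER JOIN keeps only tasks rows whose project_id matches an id in projects. Walk through each task:
  - task 1 (Document): project_id=2 -> matches Epsilon
  - task 2 (Optimize): project_id=6 -> matches Zeta
  - task 3 (Setup): project_id=5 -> matches Titan
  - task 4 (Plan): project_id=NULL, no match -> dropped
  - task 5 (Audit): project_id=1 -> matches Phoenix
  - task 6 (Research): project_id=2 -> matches Epsilon
  - task 7 (Design): project_id=4 -> matches Vega
So 1 of 7 rows is dropped.

SQL:
SELECT a.name, b.name AS project
FROM tasks a
INNER JOIN projects b ON a.project_id = b.id

Result:
name     | project
---------+--------
Document | Epsilon
Optimize | Zeta   
Setup    | Titan  
Audit    | Phoenix
Research | Epsilon
Design   | Vega   


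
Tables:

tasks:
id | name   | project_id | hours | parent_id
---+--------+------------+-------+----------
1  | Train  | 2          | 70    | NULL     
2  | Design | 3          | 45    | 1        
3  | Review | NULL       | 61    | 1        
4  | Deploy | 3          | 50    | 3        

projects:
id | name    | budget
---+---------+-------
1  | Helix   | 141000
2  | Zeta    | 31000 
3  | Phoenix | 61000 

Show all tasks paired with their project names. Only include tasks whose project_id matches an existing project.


INNER JOIN keeps only tasks rows whose project_id matches an id in projects. Walk through each task:
  - task 1 (Train): project_id=2 -> matches Zeta
  - task 2 (Design): project_id=3 -> matches Phoenix
  - task 3 (Review): project_id=NULL, no match -> dropped
  - task 4 (Deploy): project_id=3 -> matches Phoenix
So 1 of 4 rows is dropped.

SQL:
SELECT a.name, b.name AS project
FROM tasks a
INNER JOIN projects b ON a.project_id = b.id

Result:
name   | project
-------+--------
Train  | Zeta   
Design | Phoenix
Deploy | Phoenix


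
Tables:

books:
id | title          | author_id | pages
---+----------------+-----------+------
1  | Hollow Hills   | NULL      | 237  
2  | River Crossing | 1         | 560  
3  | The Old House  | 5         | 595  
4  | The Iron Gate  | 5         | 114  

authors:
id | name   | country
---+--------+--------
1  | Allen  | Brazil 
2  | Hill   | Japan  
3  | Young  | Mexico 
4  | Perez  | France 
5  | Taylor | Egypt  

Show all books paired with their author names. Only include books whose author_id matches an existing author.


INNER JOIN keeps only books rows whose author_id matches an id in authors. Walk through each book:
  - book 1 (Hollow Hills): author_id=NULL, no match -> dropped
  - book 2 (River Crossing): author_id=1 -> matches Allen
  - book 3 (The Old House): author_id=5 -> matches Taylor
  - book 4 (The Iron Gate): author_id=5 -> matches Taylor
So 1 of 4 rows is dropped.

SQL:
SELECT a.title, b.name AS author
FROM books a
INNER JOIN authors b ON a.author_id = b.id

Result:
title          | author
---------------+-------
River Crossing | Allen 
The Old House  | Taylor
The Iron Gate  | Taylor


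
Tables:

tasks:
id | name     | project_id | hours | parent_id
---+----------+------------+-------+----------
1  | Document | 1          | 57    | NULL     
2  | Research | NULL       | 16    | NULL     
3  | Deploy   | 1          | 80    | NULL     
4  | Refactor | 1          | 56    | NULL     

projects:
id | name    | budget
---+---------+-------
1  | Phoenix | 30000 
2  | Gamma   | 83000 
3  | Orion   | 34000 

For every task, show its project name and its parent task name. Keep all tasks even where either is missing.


Two LEFT JOINs from the same base table tasks: one to projects via project_id, one to tasks itself via parent_id. Both are LEFT so every task is preserved.
Match against projects:
  - task 1 (Document): project_id=1 -> matches Phoenix
  - task 2 (Research): project_id=NULL, no match -> kept with NULL
  - task 3 (Deploy): project_id=1 -> matches Phoenix
  - task 4 (Refactor): project_id=1 -> matches Phoenix
Match against tasks (self):
  - task 1 (Document): parent_id=NULL -> NULL
  - task 2 (Research): parent_id=NULL -> NULL
  - task 3 (Deploy): parent_id=NULL -> NULL
  - task 4 (Refactor): parent_id=NULL -> NULL

SQL:
SELECT a.name, b.name AS project, c.name AS parent
FROM tasks a
LEFT JOIN projects b ON a.project_id = b.id
LEFT JOIN tasks c ON a.parent_id = c.id

Result:
name     | project | parent
---------+---------+-------
Document | Phoenix | NULL  
Research | NULL    | NULL  
Deploy   | Phoenix | NULL  
Refactor | Phoenix | NULL  


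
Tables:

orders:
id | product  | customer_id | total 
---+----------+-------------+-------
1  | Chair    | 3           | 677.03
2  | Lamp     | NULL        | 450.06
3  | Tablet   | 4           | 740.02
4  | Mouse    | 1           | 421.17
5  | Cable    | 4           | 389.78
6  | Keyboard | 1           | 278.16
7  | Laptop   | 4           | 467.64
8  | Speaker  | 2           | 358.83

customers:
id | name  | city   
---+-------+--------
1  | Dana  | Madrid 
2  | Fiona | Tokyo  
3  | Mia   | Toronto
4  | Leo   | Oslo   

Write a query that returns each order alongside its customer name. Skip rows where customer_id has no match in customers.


INNER JOIN keeps only orders rows whose customer_id matches an id in customers. Walk through each order:
  - order 1 (Chair): customer_id=3 -> matches Mia
  - order 2 (Lamp): customer_id=NULL, no match -> dropped
  - order 3 (Tablet): customer_id=4 -> matches Leo
  - order 4 (Mouse): customer_id=1 -> matches Dana
  - order 5 (Cable): customer_id=4 -> matches Leo
  - order 6 (Keyboard): customer_id=1 -> matches Dana
  - order 7 (Laptop): customer_id=4 -> matches Leo
  - order 8 (Speaker): customer_id=2 -> matches Fiona
So 1 of 8 rows is dropped.

SQL:
SELECT a.product, b.name AS customer
FROM orders a
INNER JOIN customers b ON a.customer_id = b.id

Result:
product  | customer
---------+---------
Chair    | Mia     
Tablet   | Leo     
Mouse    | Dana    
Cable    | Leo     
Keyboard | Dana    
Laptop   | Leo     
Speaker  | Fiona   


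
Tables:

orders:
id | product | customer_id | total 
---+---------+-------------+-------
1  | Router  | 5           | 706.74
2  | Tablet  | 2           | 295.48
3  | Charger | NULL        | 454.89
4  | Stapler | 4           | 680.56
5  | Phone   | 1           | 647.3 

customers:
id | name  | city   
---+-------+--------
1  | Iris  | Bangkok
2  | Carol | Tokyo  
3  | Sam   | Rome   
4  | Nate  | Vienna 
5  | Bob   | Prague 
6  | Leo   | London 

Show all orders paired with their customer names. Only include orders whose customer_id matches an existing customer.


INNER JOIN keeps only orders rows whose customer_id matches an id in customers. Walk through each order:
  - order 1 (Router): customer_id=5 -> matches Bob
  - order 2 (Tablet): customer_id=2 -> matches Carol
  - order 3 (Charger): customer_id=NULL, no match -> dropped
  - order 4 (Stapler): customer_id=4 -> matches Nate
  - order 5 (Phone): customer_id=1 -> matches Iris
So 1 of 5 rows is dropped.

SQL:
SELECT a.product, b.name AS customer
FROM orders a
INNER JOIN customers b ON a.customer_id = b.id

Result:
product | customer
--------+---------
Router  | Bob     
Tablet  | Carol   
Stapler | Nate    
Phone   | Iris    


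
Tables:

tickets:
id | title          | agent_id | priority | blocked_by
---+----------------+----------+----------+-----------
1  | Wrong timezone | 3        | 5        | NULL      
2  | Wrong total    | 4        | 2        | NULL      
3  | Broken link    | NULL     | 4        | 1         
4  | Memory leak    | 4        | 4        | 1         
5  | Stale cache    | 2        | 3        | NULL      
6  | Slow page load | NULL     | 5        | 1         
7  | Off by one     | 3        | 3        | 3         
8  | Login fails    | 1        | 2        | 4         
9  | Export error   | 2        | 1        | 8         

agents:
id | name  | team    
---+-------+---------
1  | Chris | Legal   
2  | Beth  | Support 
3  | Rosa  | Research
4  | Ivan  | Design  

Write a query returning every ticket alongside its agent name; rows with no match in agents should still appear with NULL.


LEFT JOIN keeps every row from tickets (the left table); where agent_id has no match in agents, the agent columns become NULL. Walk through each ticket:
  - ticket 1 (Wrong timezone): agent_id=3 -> matches Rosa
  - ticket 2 (Wrong total): agent_id=4 -> matches Ivan
  - ticket 3 (Broken link): agent_id=NULL, no match -> kept with NULL
  - ticket 4 (Memory leak): agent_id=4 -> matches Ivan
  - ticket 5 (Stale cache): agent_id=2 -> matches Beth
  - ticket 6 (Slow page load): agent_id=NULL, no match -> kept with NULL
  - ticket 7 (Off by one): agent_id=3 -> matches Rosa
  - ticket 8 (Login fails): agent_id=1 -> matches Chris
  - ticket 9 (Export error): agent_id=2 -> matches Beth
All 9 rows appear; 2 have NULL agent.

SQL:
SELECT a.title, b.name AS agent
FROM tickets a
LEFT JOIN agents b ON a.agent_id = b.id

Result:
title          | agent
---------------+------
Wrong timezone | Rosa 
Wrong total    | Ivan 
Broken link    | NULL 
Memory leak    | Ivan 
Stale cache    | Beth 
Slow page load | NULL 
Off by one     | Rosa 
Login fails    | Chris
Export error   | Beth 


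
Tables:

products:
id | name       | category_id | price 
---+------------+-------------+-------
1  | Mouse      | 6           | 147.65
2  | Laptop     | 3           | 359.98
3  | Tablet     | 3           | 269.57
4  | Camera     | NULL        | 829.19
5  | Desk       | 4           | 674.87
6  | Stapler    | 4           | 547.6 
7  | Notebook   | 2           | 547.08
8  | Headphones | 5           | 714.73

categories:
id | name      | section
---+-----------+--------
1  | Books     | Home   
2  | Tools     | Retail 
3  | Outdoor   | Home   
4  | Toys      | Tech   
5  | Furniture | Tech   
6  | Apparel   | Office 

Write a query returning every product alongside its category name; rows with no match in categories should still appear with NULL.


LEFT JOIN keeps every row from products (the left table); where category_id has no match in categories, the category columns become NULL. Walk through each product:
  - product 1 (Mouse): category_id=6 -> matches Apparel
  - product 2 (Laptop): category_id=3 -> matches Outdoor
  - product 3 (Tablet): category_id=3 -> matches Outdoor
  - product 4 (Camera): category_id=NULL, no match -> kept with NULL
  - product 5 (Desk): category_id=4 -> matches Toys
  - product 6 (Stapler): category_id=4 -> matches Toys
  - product 7 (Notebook): category_id=2 -> matches Tools
  - product 8 (Headphones): category_id=5 -> matches Furniture
All 8 rows appear; 1 has NULL category.

SQL:
SELECT a.name, b.name AS category
FROM products a
LEFT JOIN categories b ON a.category_id = b.id

Result:
name       | category 
-----------+----------
Mouse      | Apparel  
Laptop     | Outdoor  
Tablet     | Outdoor  
Camera     | NULL     
Desk       | Toys     
Stapler    | Toys     
Notebook   | Tools    
Headphones | Furniture


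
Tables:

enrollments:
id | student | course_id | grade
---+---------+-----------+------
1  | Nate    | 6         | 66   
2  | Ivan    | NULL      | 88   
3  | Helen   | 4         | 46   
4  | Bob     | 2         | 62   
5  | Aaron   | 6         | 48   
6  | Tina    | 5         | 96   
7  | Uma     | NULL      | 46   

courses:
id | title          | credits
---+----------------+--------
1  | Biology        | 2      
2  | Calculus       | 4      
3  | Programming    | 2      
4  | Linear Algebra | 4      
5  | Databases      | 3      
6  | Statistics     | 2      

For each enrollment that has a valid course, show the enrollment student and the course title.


INNER JOIN keeps only enrollments rows whose course_id matches an id in courses. Walk through each enrollment:
  - enrollment 1 (Nate): course_id=6 -> matches Statistics
  - enrollment 2 (Ivan): course_id=NULL, no match -> dropped
  - enrollment 3 (Helen): course_id=4 -> matches Linear Algebra
  - enrollment 4 (Bob): course_id=2 -> matches Calculus
  - enrollment 5 (Aaron): course_id=6 -> matches Statistics
  - enrollment 6 (Tina): course_id=5 -> matches Databases
  - enrollment 7 (Uma): course_id=NULL, no match -> dropped
So 2 of 7 rows are dropped.

SQL:
SELECT a.student, b.title AS course
FROM enrollments a
INNER JOIN courses b ON a.course_id = b.id

Result:
student | course        
--------+---------------
Nate    | Statistics    
Helen   | Linear Algebra
Bob     | Calculus      
Aaron   | Statistics    
Tina    | Databases     


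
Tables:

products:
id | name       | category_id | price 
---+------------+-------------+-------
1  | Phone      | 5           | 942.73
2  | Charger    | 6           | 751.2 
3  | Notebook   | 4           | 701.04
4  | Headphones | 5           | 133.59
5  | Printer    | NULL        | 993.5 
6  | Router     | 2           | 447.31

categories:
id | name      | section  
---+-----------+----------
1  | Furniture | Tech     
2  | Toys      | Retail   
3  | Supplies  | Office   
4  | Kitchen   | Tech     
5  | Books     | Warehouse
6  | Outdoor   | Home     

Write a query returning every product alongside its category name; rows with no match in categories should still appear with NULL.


LEFT JOIN keeps every row from products (the left table); where category_id has no match in categories, the category columns become NULL. Walk through each product:
  - product 1 (Phone): category_id=5 -> matches Books
  - product 2 (Charger): category_id=6 -> matches Outdoor
  - product 3 (Notebook): category_id=4 -> matches Kitchen
  - product 4 (Headphones): category_id=5 -> matches Books
  - product 5 (Printer): category_id=NULL, no match -> kept with NULL
  - product 6 (Router): category_id=2 -> matches Toys
All 6 rows appear; 1 has NULL category.

SQL:
SELECT a.name, b.name AS category
FROM products a
LEFT JOIN categories b ON a.category_id = b.id

Result:
name       | category
-----------+---------
Phone      | Books   
Charger    | Outdoor 
Notebook   | Kitchen 
Headphones | Books   
Printer    | NULL    
Router     | Toys    


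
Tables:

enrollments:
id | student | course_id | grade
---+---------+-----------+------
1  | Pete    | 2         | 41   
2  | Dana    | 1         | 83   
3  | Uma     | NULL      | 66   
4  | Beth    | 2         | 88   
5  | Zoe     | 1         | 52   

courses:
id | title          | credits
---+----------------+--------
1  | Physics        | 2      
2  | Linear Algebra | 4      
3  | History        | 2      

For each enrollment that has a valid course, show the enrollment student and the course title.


INNER JOIN keeps only enrollments rows whose course_id matches an id in courses. Walk through each enrollment:
  - enrollment 1 (Pete): course_id=2 -> matches Linear Algebra
  - enrollment 2 (Dana): course_id=1 -> matches Physics
  - enrollment 3 (Uma): course_id=NULL, no match -> dropped
  - enrollment 4 (Beth): course_id=2 -> matches Linear Algebra
  - enrollment 5 (Zoe): course_id=1 -> matches Physics
So 1 of 5 rows is dropped.

SQL:
SELECT a.student, b.title AS course
FROM enrollments a
INNER JOIN courses b ON a.course_id = b.id

Result:
student | course        
--------+---------------
Pete    | Linear Algebra
Dana    | Physics       
Beth    | Linear Algebra
Zoe     | Physics       


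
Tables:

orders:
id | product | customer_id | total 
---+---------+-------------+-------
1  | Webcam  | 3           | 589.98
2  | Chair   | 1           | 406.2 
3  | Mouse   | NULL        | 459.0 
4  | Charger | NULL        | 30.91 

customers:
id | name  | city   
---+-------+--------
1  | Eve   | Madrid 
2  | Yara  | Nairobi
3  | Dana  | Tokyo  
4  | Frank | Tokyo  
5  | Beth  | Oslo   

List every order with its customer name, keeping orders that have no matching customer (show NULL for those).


LEFT JOIN keeps every row from orders (the left table); where customer_id has no match in customers, the customer columns become NULL. Walk through each order:
  - order 1 (Webcam): customer_id=3 -> matches Dana
  - order 2 (Chair): customer_id=1 -> matches Eve
  - order 3 (Mouse): customer_id=NULL, no match -> kept with NULL
  - order 4 (Charger): customer_id=NULL, no match -> kept with NULL
All 4 rows appear; 2 have NULL customer.

SQL:
SELECT a.product, b.name AS customer
FROM orders a
LEFT JOIN customers b ON a.customer_id = b.id

Result:
product | customer
--------+---------
Webcam  | Dana    
Chair   | Eve     
Mouse   | NULL    
Charger | NULL    


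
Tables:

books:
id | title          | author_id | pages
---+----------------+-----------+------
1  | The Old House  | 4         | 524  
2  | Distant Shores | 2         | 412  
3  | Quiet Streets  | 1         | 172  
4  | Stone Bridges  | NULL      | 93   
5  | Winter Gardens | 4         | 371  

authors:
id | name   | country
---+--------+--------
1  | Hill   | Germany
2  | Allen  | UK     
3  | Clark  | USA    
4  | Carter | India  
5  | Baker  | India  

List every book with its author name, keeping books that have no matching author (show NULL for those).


LEFT JOIN keeps every row from books (the left table); where author_id has no match in authors, the author columns become NULL. Walk through each book:
  - book 1 (The Old House): author_id=4 -> matches Carter
  - book 2 (Distant Shores): author_id=2 -> matches Allen
  - book 3 (Quiet Streets): author_id=1 -> matches Hill
  - book 4 (Stone Bridges): author_id=NULL, no match -> kept with NULL
  - book 5 (Winter Gardens): author_id=4 -> matches Carter
All 5 rows appear; 1 has NULL author.

SQL:
SELECT a.title, b.name AS author
FROM books a
LEFT JOIN authors b ON a.author_id = b.id

Result:
title          | author
---------------+-------
The Old House  | Carter
Distant Shores | Allen 
Quiet Streets  | Hill  
Stone Bridges  | NULL  
Winter Gardens | Carter


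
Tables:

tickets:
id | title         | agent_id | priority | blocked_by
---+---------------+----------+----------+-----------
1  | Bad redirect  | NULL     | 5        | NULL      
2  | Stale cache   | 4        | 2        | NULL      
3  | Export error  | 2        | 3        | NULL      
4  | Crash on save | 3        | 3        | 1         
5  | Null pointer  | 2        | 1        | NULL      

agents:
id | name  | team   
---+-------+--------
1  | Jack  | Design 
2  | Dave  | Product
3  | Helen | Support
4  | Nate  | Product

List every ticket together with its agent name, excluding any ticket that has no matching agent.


INNER JOIN keeps only tickets rows whose agent_id matches an id in agents. Walk through each ticket:
  - ticket 1 (Bad redirect): agent_id=NULL, no match -> dropped
  - ticket 2 (Stale cache): agent_id=4 -> matches Nate
  - ticket 3 (Export error): agent_id=2 -> matches Dave
  - ticket 4 (Crash on save): agent_id=3 -> matches Helen
  - ticket 5 (Null pointer): agent_id=2 -> matches Dave
So 1 of 5 rows is dropped.

SQL:
SELECT a.title, b.name AS agent
FROM tickets a
INNER JOIN agents b ON a.agent_id = b.id

Result:
title         | agent
--------------+------
Stale cache   | Nate 
Export error  | Dave 
Crash on save | Helen
Null pointer  | Dave 


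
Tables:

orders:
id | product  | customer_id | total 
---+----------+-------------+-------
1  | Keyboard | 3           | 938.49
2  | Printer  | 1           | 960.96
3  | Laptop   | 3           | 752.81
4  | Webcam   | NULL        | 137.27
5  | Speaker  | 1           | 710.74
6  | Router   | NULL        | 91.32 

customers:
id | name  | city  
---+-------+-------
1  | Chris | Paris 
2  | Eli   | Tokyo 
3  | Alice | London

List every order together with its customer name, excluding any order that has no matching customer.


INNER JOIN keeps only orders rows whose customer_id matches an id in customers. Walk through each order:
  - order 1 (Keyboard): customer_id=3 -> matches Alice
  - order 2 (Printer): customer_id=1 -> matches Chris
  - order 3 (Laptop): customer_id=3 -> matches Alice
  - order 4 (Webcam): customer_id=NULL, no match -> dropped
  - order 5 (Speaker): customer_id=1 -> matches Chris
  - order 6 (Router): customer_id=NULL, no match -> dropped
So 2 of 6 rows are dropped.

SQL:
SELECT a.product, b.name AS customer
FROM orders a
INNER JOIN customers b ON a.customer_id = b.id

Result:
product  | customer
---------+---------
Keyboard | Alice   
Printer  | Chris   
Laptop   | Alice   
Speaker  | Chris   


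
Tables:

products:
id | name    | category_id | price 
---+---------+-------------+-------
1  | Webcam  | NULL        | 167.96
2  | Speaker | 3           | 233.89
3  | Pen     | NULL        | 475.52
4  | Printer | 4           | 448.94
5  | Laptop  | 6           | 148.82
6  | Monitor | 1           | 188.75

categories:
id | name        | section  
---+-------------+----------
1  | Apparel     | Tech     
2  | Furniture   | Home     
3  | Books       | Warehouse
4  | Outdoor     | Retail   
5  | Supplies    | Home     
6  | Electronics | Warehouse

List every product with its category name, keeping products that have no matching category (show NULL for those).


LEFT JOIN keeps every row from products (the left table); where category_id has no match in categories, the category columns become NULL. Walk through each product:
  - product 1 (Webcam): category_id=NULL, no match -> kept with NULL
  - product 2 (Speaker): category_id=3 -> matches Books
  - product 3 (Pen): category_id=NULL, no match -> kept with NULL
  - product 4 (Printer): category_id=4 -> matches Outdoor
  - product 5 (Laptop): category_id=6 -> matches Electronics
  - product 6 (Monitor): category_id=1 -> matches Apparel
All 6 rows appear; 2 have NULL category.

SQL:
SELECT a.name, b.name AS category
FROM products a
LEFT JOIN categories b ON a.category_id = b.id

Result:
name    | category   
--------+------------
Webcam  | NULL       
Speaker | Books      
Pen     | NULL       
Printer | Outdoor    
Laptop  | Electronics
Monitor | Apparel    


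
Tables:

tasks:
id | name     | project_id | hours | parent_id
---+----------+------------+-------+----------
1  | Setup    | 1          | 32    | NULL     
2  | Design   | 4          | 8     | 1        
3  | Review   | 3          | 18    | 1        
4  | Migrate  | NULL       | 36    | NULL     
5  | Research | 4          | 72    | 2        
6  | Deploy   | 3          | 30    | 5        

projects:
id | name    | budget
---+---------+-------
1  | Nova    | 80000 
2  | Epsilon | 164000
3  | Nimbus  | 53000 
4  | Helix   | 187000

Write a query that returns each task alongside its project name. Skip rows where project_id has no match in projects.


INNER JOIN keeps only tasks rows whose project_id matches an id in projects. Walk through each task:
  - task 1 (Setup): project_id=1 -> matches Nova
  - task 2 (Design): project_id=4 -> matches Helix
  - task 3 (Review): project_id=3 -> matches Nimbus
  - task 4 (Migrate): project_id=NULL, no match -> dropped
  - task 5 (Research): project_id=4 -> matches Helix
  - task 6 (Deploy): project_id=3 -> matches Nimbus
So 1 of 6 rows is dropped.

SQL:
SELECT a.name, b.name AS project
FROM tasks a
INNER JOIN projects b ON a.project_id = b.id

Result:
name     | project
---------+--------
Setup    | Nova   
Design   | Helix  
Review   | Nimbus 
Research | Helix  
Deploy   | Nimbus 


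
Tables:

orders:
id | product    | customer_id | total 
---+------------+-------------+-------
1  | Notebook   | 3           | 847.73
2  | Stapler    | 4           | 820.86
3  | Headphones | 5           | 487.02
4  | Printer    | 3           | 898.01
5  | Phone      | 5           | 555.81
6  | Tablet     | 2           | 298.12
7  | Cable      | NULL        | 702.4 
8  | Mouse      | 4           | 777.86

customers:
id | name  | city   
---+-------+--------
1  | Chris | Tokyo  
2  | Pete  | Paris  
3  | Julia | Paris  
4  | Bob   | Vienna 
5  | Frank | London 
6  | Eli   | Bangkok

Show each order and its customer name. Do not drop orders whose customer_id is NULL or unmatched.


LEFT JOIN keeps every row from orders (the left table); where customer_id has no match in customers, the customer columns become NULL. Walk through each order:
  - order 1 (Notebook): customer_id=3 -> matches Julia
  - order 2 (Stapler): customer_id=4 -> matches Bob
  - order 3 (Headphones): customer_id=5 -> matches Frank
  - order 4 (Printer): customer_id=3 -> matches Julia
  - order 5 (Phone): customer_id=5 -> matches Frank
  - order 6 (Tablet): customer_id=2 -> matches Pete
  - order 7 (Cable): customer_id=NULL, no match -> kept with NULL
  - order 8 (Mouse): customer_id=4 -> matches Bob
All 8 rows appear; 1 has NULL customer.

SQL:
SELECT a.product, b.name AS customer
FROM orders a
LEFT JOIN customers b ON a.customer_id = b.id

Result:
product    | customer
-----------+---------
Notebook   | Julia   
Stapler    | Bob     
Headphones | Frank   
Printer    | Julia   
Phone      | Frank   
Tablet     | Pete    
Cable      | NULL    
Mouse      | Bob     


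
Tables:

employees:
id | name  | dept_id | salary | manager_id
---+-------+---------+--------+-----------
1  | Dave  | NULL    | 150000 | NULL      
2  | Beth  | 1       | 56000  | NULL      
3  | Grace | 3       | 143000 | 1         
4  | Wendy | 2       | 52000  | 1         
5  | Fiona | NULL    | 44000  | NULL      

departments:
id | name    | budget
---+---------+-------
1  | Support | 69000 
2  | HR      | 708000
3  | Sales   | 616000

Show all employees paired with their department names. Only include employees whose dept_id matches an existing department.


INNER JOIN keeps only employees rows whose dept_id matches an id in departments. Walk through each employee:
  - employee 1 (Dave): dept_id=NULL, no match -> dropped
  - employee 2 (Beth): dept_id=1 -> matches Support
  - employee 3 (Grace): dept_id=3 -> matches Sales
  - employee 4 (Wendy): dept_id=2 -> matches HR
  - employee 5 (Fiona): dept_id=NULL, no match -> dropped
So 2 of 5 rows are dropped.

SQL:
SELECT a.name, b.name AS department
FROM employees a
INNER JOIN departments b ON a.dept_id = b.id

Result:
name  | department
------+-----------
Beth  | Support   
Grace | Sales     
Wendy | HR        
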